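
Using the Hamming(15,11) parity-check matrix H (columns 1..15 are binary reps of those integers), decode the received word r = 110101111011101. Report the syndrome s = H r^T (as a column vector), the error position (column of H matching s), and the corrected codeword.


s = (0, 0, 1, 0)^T, error position = 2, corrected codeword c = 100101111011101

Compute s = H r^T mod 2 one row at a time:
  s_1 = 1 + 1 + 0 + 1 + 1 + 1 + 0 + 1 = 6 ≡ 0 (mod 2).
  s_2 = 1 + 0 + 1 + 1 + 1 + 1 + 0 + 1 = 6 ≡ 0 (mod 2).
  s_3 = 1 + 0 + 1 + 1 + 0 + 1 + 0 + 1 = 5 ≡ 1 (mod 2).
  s_4 = 1 + 0 + 0 + 1 + 1 + 1 + 1 + 1 = 6 ≡ 0 (mod 2).
s = (0, 0, 1, 0)^T — this equals column 2 of H (binary 0010), so error is at position 2.
Correct: flip bit 2 of r = 110101111011101 to get c = 100101111011101.


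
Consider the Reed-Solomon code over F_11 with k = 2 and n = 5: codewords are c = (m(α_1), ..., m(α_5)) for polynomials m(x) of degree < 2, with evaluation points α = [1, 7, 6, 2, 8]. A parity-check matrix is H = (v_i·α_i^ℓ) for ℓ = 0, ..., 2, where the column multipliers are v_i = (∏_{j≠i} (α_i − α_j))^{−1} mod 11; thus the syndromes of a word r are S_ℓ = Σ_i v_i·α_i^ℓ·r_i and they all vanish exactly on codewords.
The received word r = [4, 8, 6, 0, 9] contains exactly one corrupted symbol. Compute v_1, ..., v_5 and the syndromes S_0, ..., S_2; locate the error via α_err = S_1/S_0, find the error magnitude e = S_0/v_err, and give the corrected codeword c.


S = (2, 3, 10), error at position 2, error magnitude e = 6, c = [4, 2, 6, 0, 9].

Step 1: column multipliers v_i = (∏_{j≠i}(α_i − α_j))^{−1} mod 11.
  i = 1 (α = 1): (1−7)(1−6)(1−2)(1−8) = (−6)·(−5)·(−1)·(−7) = 210 ≡ 1, so v_1 = 1^{−1} = 1 (mod 11).
  i = 2 (α = 7): (7−1)(7−6)(7−2)(7−8) = 6·1·5·(−1) = −30 ≡ 3, so v_2 = 3^{−1} = 4 (mod 11).
  i = 3 (α = 6): (6−1)(6−7)(6−2)(6−8) = 5·(−1)·4·(−2) = 40 ≡ 7, so v_3 = 7^{−1} = 8 (mod 11).
  i = 4 (α = 2): (2−1)(2−7)(2−6)(2−8) = 1·(−5)·(−4)·(−6) = −120 ≡ 1, so v_4 = 1^{−1} = 1 (mod 11).
  i = 5 (α = 8): (8−1)(8−7)(8−6)(8−2) = 7·1·2·6 = 84 ≡ 7, so v_5 = 7^{−1} = 8 (mod 11).
  v = [1, 4, 8, 1, 8].
Step 2: syndromes of r = [4, 8, 6, 0, 9] (all sums mod 11).
  S_0 = Σ v_i r_i = 1·4 + 4·8 + 8·6 + 1·0 + 8·9 = 156 ≡ 2.
  S_1 = Σ v_i α_i r_i = 1·1·4 + 4·7·8 + 8·6·6 + 1·2·0 + 8·8·9 = 1092 ≡ 3.
  α_i^2 mod 11 = [1, 5, 3, 4, 9].
  S_2 = Σ v_i α_i^2 r_i = 1·1·4 + 4·5·8 + 8·3·6 + 1·4·0 + 8·9·9 = 956 ≡ 10.
  S = (2, 3, 10) ≠ 0, so r is not a codeword (an error is present).
Step 3: locate the error. For a single error e at position i, S_ℓ = v_i·e·α_i^ℓ, so α_err = S_1/S_0.
  S_0^{−1} = 2^{−1} = 6 (mod 11), so α_err = 3·6 = 18 ≡ 7 = α_2. Error position i = 2.
  Consistency check: S_2/S_1 = 10·4 = 40 ≡ 7 = α_err ✓ (single-error assumption holds).
Step 4: error magnitude e = S_0/v_2 = S_0·∏_{j≠2}(α_2 − α_j) = 2·3 = 6 ≡ 6 (mod 11).
Step 5: correct position 2: c_2 = r_2 − e = 8 − 6 ≡ 2 (mod 11). Hence c = [4, 2, 6, 0, 9].
  Check: interpolating c through the α_i gives m(x) = 8 + 7·x (degree < 2) with m(α_i) = c_i for every i, so c is indeed a codeword.


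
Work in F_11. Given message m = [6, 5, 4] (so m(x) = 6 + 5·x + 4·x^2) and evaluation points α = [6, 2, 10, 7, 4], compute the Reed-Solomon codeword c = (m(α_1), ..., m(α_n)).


c = [4, 10, 5, 6, 2]

Message polynomial: m(x) = 6 + 5·x + 4·x^2 (mod 11).
For each evaluation point α_i, compute m(α_i) mod 11:
  α_1 = 6: Horner steps 4 → 7 → 4, so m(6) = 4.
  α_2 = 2: Horner steps 4 → 2 → 10, so m(2) = 10.
  α_3 = 10: Horner steps 4 → 1 → 5, so m(10) = 5.
  α_4 = 7: Horner steps 4 → 0 → 6, so m(7) = 6.
  α_5 = 4: Horner steps 4 → 10 → 2, so m(4) = 2.
Codeword c = [4, 10, 5, 6, 2] ∈ F_11^5.


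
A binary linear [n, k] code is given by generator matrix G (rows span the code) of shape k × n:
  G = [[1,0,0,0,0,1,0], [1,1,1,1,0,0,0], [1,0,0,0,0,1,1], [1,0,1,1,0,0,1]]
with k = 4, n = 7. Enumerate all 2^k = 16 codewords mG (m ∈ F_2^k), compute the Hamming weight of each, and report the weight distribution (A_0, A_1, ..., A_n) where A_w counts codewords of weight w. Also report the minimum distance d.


Weight distribution: A_0 = 1, A_1 = 2, A_2 = 2, A_3 = 4, A_4 = 5, A_5 = 2. Minimum distance d = 1.

Enumerate all 2^4 = 16 messages m ∈ F_2^4.
For each, compute codeword c = mG in F_2^7, then tally its weight.
  m = 0000 → c = 0000000, weight = 0.
  m = 1000 → c = 1000010, weight = 2.
  m = 0100 → c = 1111000, weight = 4.
  m = 1100 → c = 0111010, weight = 4.
  m = 0010 → c = 1000011, weight = 3.
  m = 1010 → c = 0000001, weight = 1.
  m = 0110 → c = 0111011, weight = 5.
  m = 1110 → c = 1111001, weight = 5.
  m = 0001 → c = 1011001, weight = 4.
  m = 1001 → c = 0011011, weight = 4.
  m = 0101 → c = 0100001, weight = 2.
  m = 1101 → c = 1100011, weight = 4.
  m = 0011 → c = 0011010, weight = 3.
  m = 1011 → c = 1011000, weight = 3.
  m = 0111 → c = 1100010, weight = 3.
  m = 1111 → c = 0100000, weight = 1.
Tally weights:
  weight 0: 1 codewords.
  weight 1: 2 codewords.
  weight 2: 2 codewords.
  weight 3: 4 codewords.
  weight 4: 5 codewords.
  weight 5: 2 codewords.
Minimum distance d = smallest w > 0 with A_w > 0 = 1.
Sanity: Σ A_w = 16 = 2^4 = 16 ✓.


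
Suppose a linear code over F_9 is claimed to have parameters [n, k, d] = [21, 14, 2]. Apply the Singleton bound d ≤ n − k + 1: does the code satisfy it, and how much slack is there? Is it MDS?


Singleton RHS = n − k + 1 = 8, slack = 6, bound satisfied, not MDS.

Singleton bound: d ≤ n − k + 1.
Here n = 21, k = 14, so n − k + 1 = 8.
Given d = 2, check d ≤ 8: YES.
Slack = (n − k + 1) − d = 6.
The code is NOT MDS (slack = 6 > 0).
Description: the claimed parameters are [21, 14, 2]_9; such a code would be non-MDS.


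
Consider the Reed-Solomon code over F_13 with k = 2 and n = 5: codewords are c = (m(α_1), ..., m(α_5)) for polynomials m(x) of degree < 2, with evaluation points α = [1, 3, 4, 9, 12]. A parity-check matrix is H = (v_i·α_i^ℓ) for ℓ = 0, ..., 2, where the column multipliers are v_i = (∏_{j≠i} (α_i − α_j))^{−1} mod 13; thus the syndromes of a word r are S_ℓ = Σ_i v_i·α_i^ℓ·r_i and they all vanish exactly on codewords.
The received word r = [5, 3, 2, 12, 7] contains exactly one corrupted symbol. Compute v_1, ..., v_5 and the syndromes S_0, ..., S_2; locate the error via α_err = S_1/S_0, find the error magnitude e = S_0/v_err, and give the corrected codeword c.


S = (10, 12, 4), error at position 4, error magnitude e = 2, c = [5, 3, 2, 10, 7].

Step 1: column multipliers v_i = (∏_{j≠i}(α_i − α_j))^{−1} mod 13.
  i = 1 (α = 1): (1−3)(1−4)(1−9)(1−12) = (−2)·(−3)·(−8)·(−11) = 528 ≡ 8, so v_1 = 8^{−1} = 5 (mod 13).
  i = 2 (α = 3): (3−1)(3−4)(3−9)(3−12) = 2·(−1)·(−6)·(−9) = −108 ≡ 9, so v_2 = 9^{−1} = 3 (mod 13).
  i = 3 (α = 4): (4−1)(4−3)(4−9)(4−12) = 3·1·(−5)·(−8) = 120 ≡ 3, so v_3 = 3^{−1} = 9 (mod 13).
  i = 4 (α = 9): (9−1)(9−3)(9−4)(9−12) = 8·6·5·(−3) = −720 ≡ 8, so v_4 = 8^{−1} = 5 (mod 13).
  i = 5 (α = 12): (12−1)(12−3)(12−4)(12−9) = 11·9·8·3 = 2376 ≡ 10, so v_5 = 10^{−1} = 4 (mod 13).
  v = [5, 3, 9, 5, 4].
Step 2: syndromes of r = [5, 3, 2, 12, 7] (all sums mod 13).
  S_0 = Σ v_i r_i = 5·5 + 3·3 + 9·2 + 5·12 + 4·7 = 140 ≡ 10.
  S_1 = Σ v_i α_i r_i = 5·1·5 + 3·3·3 + 9·4·2 + 5·9·12 + 4·12·7 = 1000 ≡ 12.
  α_i^2 mod 13 = [1, 9, 3, 3, 1].
  S_2 = Σ v_i α_i^2 r_i = 5·1·5 + 3·9·3 + 9·3·2 + 5·3·12 + 4·1·7 = 368 ≡ 4.
  S = (10, 12, 4) ≠ 0, so r is not a codeword (an error is present).
Step 3: locate the error. For a single error e at position i, S_ℓ = v_i·e·α_i^ℓ, so α_err = S_1/S_0.
  S_0^{−1} = 10^{−1} = 4 (mod 13), so α_err = 12·4 = 48 ≡ 9 = α_4. Error position i = 4.
  Consistency check: S_2/S_1 = 4·12 = 48 ≡ 9 = α_err ✓ (single-error assumption holds).
Step 4: error magnitude e = S_0/v_4 = S_0·∏_{j≠4}(α_4 − α_j) = 10·8 = 80 ≡ 2 (mod 13).
Step 5: correct position 4: c_4 = r_4 − e = 12 − 2 ≡ 10 (mod 13). Hence c = [5, 3, 2, 10, 7].
  Check: interpolating c through the α_i gives m(x) = 6 + 12·x (degree < 2) with m(α_i) = c_i for every i, so c is indeed a codeword.


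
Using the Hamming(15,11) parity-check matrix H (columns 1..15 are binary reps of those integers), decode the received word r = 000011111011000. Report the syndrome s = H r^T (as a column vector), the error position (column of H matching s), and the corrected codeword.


s = (0, 0, 1, 0)^T, error position = 2, corrected codeword c = 010011111011000

Compute s = H r^T mod 2 one row at a time:
  s_1 = 1 + 1 + 0 + 1 + 1 + 0 + 0 + 0 = 4 ≡ 0 (mod 2).
  s_2 = 0 + 1 + 1 + 1 + 1 + 0 + 0 + 0 = 4 ≡ 0 (mod 2).
  s_3 = 0 + 0 + 1 + 1 + 0 + 1 + 0 + 0 = 3 ≡ 1 (mod 2).
  s_4 = 0 + 0 + 1 + 1 + 1 + 1 + 0 + 0 = 4 ≡ 0 (mod 2).
s = (0, 0, 1, 0)^T — this equals column 2 of H (binary 0010), so error is at position 2.
Correct: flip bit 2 of r = 000011111011000 to get c = 010011111011000.


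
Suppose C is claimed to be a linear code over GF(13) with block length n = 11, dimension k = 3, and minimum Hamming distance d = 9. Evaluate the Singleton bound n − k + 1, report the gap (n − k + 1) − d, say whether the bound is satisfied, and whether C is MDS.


Singleton RHS = n − k + 1 = 9, slack = 0, bound satisfied, MDS.

Singleton bound: d ≤ n − k + 1.
Here n = 11, k = 3, so n − k + 1 = 9.
Given d = 9, check d ≤ 9: YES.
Slack = (n − k + 1) − d = 0.
The code is MDS (slack = 0).
Description: the claimed parameters are [11, 3, 9]_13; such a code would be MDS (meets Singleton bound).


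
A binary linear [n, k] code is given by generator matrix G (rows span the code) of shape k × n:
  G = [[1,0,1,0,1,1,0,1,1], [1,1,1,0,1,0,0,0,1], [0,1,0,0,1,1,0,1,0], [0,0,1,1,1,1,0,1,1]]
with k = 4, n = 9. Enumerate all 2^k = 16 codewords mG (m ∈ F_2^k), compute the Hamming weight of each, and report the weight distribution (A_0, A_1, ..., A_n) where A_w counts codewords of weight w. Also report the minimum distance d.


Weight distribution: A_0 = 1, A_1 = 1, A_2 = 1, A_3 = 2, A_4 = 3, A_5 = 5, A_6 = 3. Minimum distance d = 1.

Enumerate all 2^4 = 16 messages m ∈ F_2^4.
For each, compute codeword c = mG in F_2^9, then tally its weight.
  m = 0000 → c = 000000000, weight = 0.
  m = 1000 → c = 101011011, weight = 6.
  m = 0100 → c = 111010001, weight = 5.
  m = 1100 → c = 010001010, weight = 3.
  m = 0010 → c = 010011010, weight = 4.
  m = 1010 → c = 111000001, weight = 4.
  m = 0110 → c = 101001011, weight = 5.
  m = 1110 → c = 000010000, weight = 1.
  m = 0001 → c = 001111011, weight = 6.
  m = 1001 → c = 100100000, weight = 2.
  m = 0101 → c = 110101010, weight = 5.
  m = 1101 → c = 011110001, weight = 5.
  m = 0011 → c = 011100001, weight = 4.
  m = 1011 → c = 110111010, weight = 6.
  m = 0111 → c = 100110000, weight = 3.
  m = 1111 → c = 001101011, weight = 5.
Tally weights:
  weight 0: 1 codewords.
  weight 1: 1 codewords.
  weight 2: 1 codewords.
  weight 3: 2 codewords.
  weight 4: 3 codewords.
  weight 5: 5 codewords.
  weight 6: 3 codewords.
Minimum distance d = smallest w > 0 with A_w > 0 = 1.
Sanity: Σ A_w = 16 = 2^4 = 16 ✓.


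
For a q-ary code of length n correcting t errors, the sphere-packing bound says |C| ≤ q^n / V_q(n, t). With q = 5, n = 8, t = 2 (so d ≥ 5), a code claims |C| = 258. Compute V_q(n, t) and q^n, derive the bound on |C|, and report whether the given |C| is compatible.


V_q(n, t) = 481, q^n = 390625, Hamming bound = 812, |C| = 258 ≤ bound (satisfied).

Step 1: Compute V_q(n, t) = Σ_{j=0}^2 C(n, j) (q−1)^j.
  j = 0: C(8,0)·(4)^0 = 1·1 = 1.
  j = 1: C(8,1)·(4)^1 = 8·4 = 32.
  j = 2: C(8,2)·(4)^2 = 28·16 = 448.
  V_q(n, t) = 1 + 32 + 448 = 481.
Step 2: q^n = 5^8 = 390625.
Step 3: Hamming bound ⌊q^n / V_q(n,t)⌋ = ⌊390625/481⌋ = 812.
Step 4: Compare |C| = 258 to 812: satisfied.
The claimed |C| lies below the Hamming bound.


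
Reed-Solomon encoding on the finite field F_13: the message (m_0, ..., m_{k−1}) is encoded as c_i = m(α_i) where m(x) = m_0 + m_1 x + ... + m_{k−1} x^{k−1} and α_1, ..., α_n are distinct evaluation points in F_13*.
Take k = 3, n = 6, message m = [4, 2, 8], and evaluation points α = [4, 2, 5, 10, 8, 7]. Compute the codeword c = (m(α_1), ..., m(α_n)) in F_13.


c = [10, 1, 6, 5, 12, 7]

Message polynomial: m(x) = 4 + 2·x + 8·x^2 (mod 13).
For each evaluation point α_i, compute m(α_i) mod 13:
  α_1 = 4: Horner steps 8 → 8 → 10, so m(4) = 10.
  α_2 = 2: Horner steps 8 → 5 → 1, so m(2) = 1.
  α_3 = 5: Horner steps 8 → 3 → 6, so m(5) = 6.
  α_4 = 10: Horner steps 8 → 4 → 5, so m(10) = 5.
  α_5 = 8: Horner steps 8 → 1 → 12, so m(8) = 12.
  α_6 = 7: Horner steps 8 → 6 → 7, so m(7) = 7.
Codeword c = [10, 1, 6, 5, 12, 7] ∈ F_13^6.


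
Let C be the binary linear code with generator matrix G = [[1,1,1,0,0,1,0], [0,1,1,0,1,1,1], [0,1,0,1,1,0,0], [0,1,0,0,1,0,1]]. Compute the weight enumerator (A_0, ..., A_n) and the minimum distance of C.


Weight distribution: A_0 = 1, A_2 = 3, A_3 = 4, A_4 = 3, A_5 = 4, A_6 = 1. Minimum distance d = 2.

Enumerate all 2^4 = 16 messages m ∈ F_2^4.
For each, compute codeword c = mG in F_2^7, then tally its weight.
  m = 0000 → c = 0000000, weight = 0.
  m = 1000 → c = 1110010, weight = 4.
  m = 0100 → c = 0110111, weight = 5.
  m = 1100 → c = 1000101, weight = 3.
  m = 0010 → c = 0101100, weight = 3.
  m = 1010 → c = 1011110, weight = 5.
  m = 0110 → c = 0011011, weight = 4.
  m = 1110 → c = 1101001, weight = 4.
  m = 0001 → c = 0100101, weight = 3.
  m = 1001 → c = 1010111, weight = 5.
  m = 0101 → c = 0010010, weight = 2.
  m = 1101 → c = 1100000, weight = 2.
  m = 0011 → c = 0001001, weight = 2.
  m = 1011 → c = 1111011, weight = 6.
  m = 0111 → c = 0111110, weight = 5.
  m = 1111 → c = 1001100, weight = 3.
Tally weights:
  weight 0: 1 codewords.
  weight 2: 3 codewords.
  weight 3: 4 codewords.
  weight 4: 3 codewords.
  weight 5: 4 codewords.
  weight 6: 1 codewords.
Minimum distance d = smallest w > 0 with A_w > 0 = 2.
Sanity: Σ A_w = 16 = 2^4 = 16 ✓.


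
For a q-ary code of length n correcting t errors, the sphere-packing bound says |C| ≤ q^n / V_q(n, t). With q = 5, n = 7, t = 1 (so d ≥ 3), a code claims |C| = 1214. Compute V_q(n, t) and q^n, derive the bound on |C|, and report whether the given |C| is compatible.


V_q(n, t) = 29, q^n = 78125, Hamming bound = 2693, |C| = 1214 ≤ bound (satisfied).

Step 1: Compute V_q(n, t) = Σ_{j=0}^1 C(n, j) (q−1)^j.
  j = 0: C(7,0)·(4)^0 = 1·1 = 1.
  j = 1: C(7,1)·(4)^1 = 7·4 = 28.
  V_q(n, t) = 1 + 28 = 29.
Step 2: q^n = 5^7 = 78125.
Step 3: Hamming bound ⌊q^n / V_q(n,t)⌋ = ⌊78125/29⌋ = 2693.
Step 4: Compare |C| = 1214 to 2693: satisfied.
The claimed |C| lies below the Hamming bound.


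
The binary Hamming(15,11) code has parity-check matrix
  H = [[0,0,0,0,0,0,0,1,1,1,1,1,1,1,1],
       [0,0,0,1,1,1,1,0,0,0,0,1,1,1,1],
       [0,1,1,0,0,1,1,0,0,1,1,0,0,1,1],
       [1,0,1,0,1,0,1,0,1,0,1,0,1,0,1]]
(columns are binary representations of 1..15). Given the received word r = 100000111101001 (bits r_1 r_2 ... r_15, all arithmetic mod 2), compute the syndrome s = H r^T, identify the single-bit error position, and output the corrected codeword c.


s = (1, 1, 1, 0)^T, error position = 14, corrected codeword c = 100000111101011

Compute s = H r^T mod 2 one row at a time:
  s_1 = 1 + 1 + 1 + 0 + 1 + 0 + 0 + 1 = 5 ≡ 1 (mod 2).
  s_2 = 0 + 0 + 0 + 1 + 1 + 0 + 0 + 1 = 3 ≡ 1 (mod 2).
  s_3 = 0 + 0 + 0 + 1 + 1 + 0 + 0 + 1 = 3 ≡ 1 (mod 2).
  s_4 = 1 + 0 + 0 + 1 + 1 + 0 + 0 + 1 = 4 ≡ 0 (mod 2).
s = (1, 1, 1, 0)^T — this equals column 14 of H (binary 1110), so error is at position 14.
Correct: flip bit 14 of r = 100000111101001 to get c = 100000111101011.


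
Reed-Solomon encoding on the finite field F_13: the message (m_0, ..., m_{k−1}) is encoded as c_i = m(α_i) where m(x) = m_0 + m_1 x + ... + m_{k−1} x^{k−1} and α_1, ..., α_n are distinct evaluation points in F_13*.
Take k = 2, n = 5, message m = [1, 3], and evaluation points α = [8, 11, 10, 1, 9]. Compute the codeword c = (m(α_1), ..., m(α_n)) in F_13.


c = [12, 8, 5, 4, 2]

Message polynomial: m(x) = 1 + 3·x (mod 13).
For each evaluation point α_i, compute m(α_i) mod 13:
  α_1 = 8: Horner steps 3 → 12, so m(8) = 12.
  α_2 = 11: Horner steps 3 → 8, so m(11) = 8.
  α_3 = 10: Horner steps 3 → 5, so m(10) = 5.
  α_4 = 1: Horner steps 3 → 4, so m(1) = 4.
  α_5 = 9: Horner steps 3 → 2, so m(9) = 2.
Codeword c = [12, 8, 5, 4, 2] ∈ F_13^5.


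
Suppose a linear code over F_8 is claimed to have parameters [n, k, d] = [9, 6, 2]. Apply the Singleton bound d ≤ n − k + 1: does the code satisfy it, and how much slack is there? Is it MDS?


Singleton RHS = n − k + 1 = 4, slack = 2, bound satisfied, not MDS.

Singleton bound: d ≤ n − k + 1.
Here n = 9, k = 6, so n − k + 1 = 4.
Given d = 2, check d ≤ 4: YES.
Slack = (n − k + 1) − d = 2.
The code is NOT MDS (slack = 2 > 0).
Description: the claimed parameters are [9, 6, 2]_8; such a code would be non-MDS.


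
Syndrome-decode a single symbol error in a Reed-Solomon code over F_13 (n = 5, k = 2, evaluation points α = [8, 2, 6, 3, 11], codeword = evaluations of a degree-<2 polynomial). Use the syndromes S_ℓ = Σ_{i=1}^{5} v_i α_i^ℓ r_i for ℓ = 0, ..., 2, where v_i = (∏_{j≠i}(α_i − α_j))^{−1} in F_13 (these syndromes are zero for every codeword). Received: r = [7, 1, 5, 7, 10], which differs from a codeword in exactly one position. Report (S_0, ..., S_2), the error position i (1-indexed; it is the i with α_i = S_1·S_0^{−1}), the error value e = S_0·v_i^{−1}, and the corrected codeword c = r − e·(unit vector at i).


S = (7, 8, 11), error at position 4, error magnitude e = 5, c = [7, 1, 5, 2, 10].

Step 1: column multipliers v_i = (∏_{j≠i}(α_i − α_j))^{−1} mod 13.
  i = 1 (α = 8): (8−2)(8−6)(8−3)(8−11) = 6·2·5·(−3) = −180 ≡ 2, so v_1 = 2^{−1} = 7 (mod 13).
  i = 2 (α = 2): (2−8)(2−6)(2−3)(2−11) = (−6)·(−4)·(−1)·(−9) = 216 ≡ 8, so v_2 = 8^{−1} = 5 (mod 13).
  i = 3 (α = 6): (6−8)(6−2)(6−3)(6−11) = (−2)·4·3·(−5) = 120 ≡ 3, so v_3 = 3^{−1} = 9 (mod 13).
  i = 4 (α = 3): (3−8)(3−2)(3−6)(3−11) = (−5)·1·(−3)·(−8) = −120 ≡ 10, so v_4 = 10^{−1} = 4 (mod 13).
  i = 5 (α = 11): (11−8)(11−2)(11−6)(11−3) = 3·9·5·8 = 1080 ≡ 1, so v_5 = 1^{−1} = 1 (mod 13).
  v = [7, 5, 9, 4, 1].
Step 2: syndromes of r = [7, 1, 5, 7, 10] (all sums mod 13).
  S_0 = Σ v_i r_i = 7·7 + 5·1 + 9·5 + 4·7 + 1·10 = 137 ≡ 7.
  S_1 = Σ v_i α_i r_i = 7·8·7 + 5·2·1 + 9·6·5 + 4·3·7 + 1·11·10 = 866 ≡ 8.
  α_i^2 mod 13 = [12, 4, 10, 9, 4].
  S_2 = Σ v_i α_i^2 r_i = 7·12·7 + 5·4·1 + 9·10·5 + 4·9·7 + 1·4·10 = 1350 ≡ 11.
  S = (7, 8, 11) ≠ 0, so r is not a codeword (an error is present).
Step 3: locate the error. For a single error e at position i, S_ℓ = v_i·e·α_i^ℓ, so α_err = S_1/S_0.
  S_0^{−1} = 7^{−1} = 2 (mod 13), so α_err = 8·2 = 16 ≡ 3 = α_4. Error position i = 4.
  Consistency check: S_2/S_1 = 11·5 = 55 ≡ 3 = α_err ✓ (single-error assumption holds).
Step 4: error magnitude e = S_0/v_4 = S_0·∏_{j≠4}(α_4 − α_j) = 7·10 = 70 ≡ 5 (mod 13).
Step 5: correct position 4: c_4 = r_4 − e = 7 − 5 ≡ 2 (mod 13). Hence c = [7, 1, 5, 2, 10].
  Check: interpolating c through the α_i gives m(x) = 12 + 1·x (degree < 2) with m(α_i) = c_i for every i, so c is indeed a codeword.


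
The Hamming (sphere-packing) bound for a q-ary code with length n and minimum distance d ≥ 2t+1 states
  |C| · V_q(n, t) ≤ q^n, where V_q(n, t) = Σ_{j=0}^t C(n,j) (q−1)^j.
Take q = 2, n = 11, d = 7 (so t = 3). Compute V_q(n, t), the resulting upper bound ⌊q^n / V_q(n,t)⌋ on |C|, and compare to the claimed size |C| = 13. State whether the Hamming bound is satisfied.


V_q(n, t) = 232, q^n = 2048, Hamming bound = 8, |C| = 13 > bound (violated).

Step 1: Compute V_q(n, t) = Σ_{j=0}^3 C(n, j) (q−1)^j.
  j = 0: C(11,0)·(1)^0 = 1·1 = 1.
  j = 1: C(11,1)·(1)^1 = 11·1 = 11.
  j = 2: C(11,2)·(1)^2 = 55·1 = 55.
  j = 3: C(11,3)·(1)^3 = 165·1 = 165.
  V_q(n, t) = 1 + 11 + 55 + 165 = 232.
Step 2: q^n = 2^11 = 2048.
Step 3: Hamming bound ⌊q^n / V_q(n,t)⌋ = ⌊2048/232⌋ = 8.
Step 4: Compare |C| = 13 to 8: violated.
The claimed |C| lies above the Hamming bound, so no 2-ary code of length 11 with d ≥ 7 can have 13 codewords.


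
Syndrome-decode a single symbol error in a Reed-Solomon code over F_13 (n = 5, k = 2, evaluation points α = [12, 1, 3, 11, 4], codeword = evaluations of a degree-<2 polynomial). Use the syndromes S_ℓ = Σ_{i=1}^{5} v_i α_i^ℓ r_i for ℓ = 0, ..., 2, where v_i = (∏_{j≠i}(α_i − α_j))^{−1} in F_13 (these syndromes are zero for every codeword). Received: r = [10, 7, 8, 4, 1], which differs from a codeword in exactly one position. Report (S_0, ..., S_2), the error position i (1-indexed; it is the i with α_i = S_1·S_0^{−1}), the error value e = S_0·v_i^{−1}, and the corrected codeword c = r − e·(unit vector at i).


S = (5, 5, 5), error at position 2, error magnitude e = 11, c = [10, 9, 8, 4, 1].

Step 1: column multipliers v_i = (∏_{j≠i}(α_i − α_j))^{−1} mod 13.
  i = 1 (α = 12): (12−1)(12−3)(12−11)(12−4) = 11·9·1·8 = 792 ≡ 12, so v_1 = 12^{−1} = 12 (mod 13).
  i = 2 (α = 1): (1−12)(1−3)(1−11)(1−4) = (−11)·(−2)·(−10)·(−3) = 660 ≡ 10, so v_2 = 10^{−1} = 4 (mod 13).
  i = 3 (α = 3): (3−12)(3−1)(3−11)(3−4) = (−9)·2·(−8)·(−1) = −144 ≡ 12, so v_3 = 12^{−1} = 12 (mod 13).
  i = 4 (α = 11): (11−12)(11−1)(11−3)(11−4) = (−1)·10·8·7 = −560 ≡ 12, so v_4 = 12^{−1} = 12 (mod 13).
  i = 5 (α = 4): (4−12)(4−1)(4−3)(4−11) = (−8)·3·1·(−7) = 168 ≡ 12, so v_5 = 12^{−1} = 12 (mod 13).
  v = [12, 4, 12, 12, 12].
Step 2: syndromes of r = [10, 7, 8, 4, 1] (all sums mod 13).
  S_0 = Σ v_i r_i = 12·10 + 4·7 + 12·8 + 12·4 + 12·1 = 304 ≡ 5.
  S_1 = Σ v_i α_i r_i = 12·12·10 + 4·1·7 + 12·3·8 + 12·11·4 + 12·4·1 = 2332 ≡ 5.
  α_i^2 mod 13 = [1, 1, 9, 4, 3].
  S_2 = Σ v_i α_i^2 r_i = 12·1·10 + 4·1·7 + 12·9·8 + 12·4·4 + 12·3·1 = 1240 ≡ 5.
  S = (5, 5, 5) ≠ 0, so r is not a codeword (an error is present).
Step 3: locate the error. For a single error e at position i, S_ℓ = v_i·e·α_i^ℓ, so α_err = S_1/S_0.
  S_0^{−1} = 5^{−1} = 8 (mod 13), so α_err = 5·8 = 40 ≡ 1 = α_2. Error position i = 2.
  Consistency check: S_2/S_1 = 5·8 = 40 ≡ 1 = α_err ✓ (single-error assumption holds).
Step 4: error magnitude e = S_0/v_2 = S_0·∏_{j≠2}(α_2 − α_j) = 5·10 = 50 ≡ 11 (mod 13).
Step 5: correct position 2: c_2 = r_2 − e = 7 − 11 ≡ 9 (mod 13). Hence c = [10, 9, 8, 4, 1].
  Check: interpolating c through the α_i gives m(x) = 3 + 6·x (degree < 2) with m(α_i) = c_i for every i, so c is indeed a codeword.


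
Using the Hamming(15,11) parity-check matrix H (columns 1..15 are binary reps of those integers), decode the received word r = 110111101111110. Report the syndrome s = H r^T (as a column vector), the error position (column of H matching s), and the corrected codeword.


s = (0, 1, 0, 0)^T, error position = 4, corrected codeword c = 110011101111110

Compute s = H r^T mod 2 one row at a time:
  s_1 = 0 + 1 + 1 + 1 + 1 + 1 + 1 + 0 = 6 ≡ 0 (mod 2).
  s_2 = 1 + 1 + 1 + 1 + 1 + 1 + 1 + 0 = 7 ≡ 1 (mod 2).
  s_3 = 1 + 0 + 1 + 1 + 1 + 1 + 1 + 0 = 6 ≡ 0 (mod 2).
  s_4 = 1 + 0 + 1 + 1 + 1 + 1 + 1 + 0 = 6 ≡ 0 (mod 2).
s = (0, 1, 0, 0)^T — this equals column 4 of H (binary 0100), so error is at position 4.
Correct: flip bit 4 of r = 110111101111110 to get c = 110011101111110.


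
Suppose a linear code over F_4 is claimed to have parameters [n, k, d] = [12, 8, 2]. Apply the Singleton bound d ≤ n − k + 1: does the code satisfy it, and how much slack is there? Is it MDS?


Singleton RHS = n − k + 1 = 5, slack = 3, bound satisfied, not MDS.

Singleton bound: d ≤ n − k + 1.
Here n = 12, k = 8, so n − k + 1 = 5.
Given d = 2, check d ≤ 5: YES.
Slack = (n − k + 1) − d = 3.
The code is NOT MDS (slack = 3 > 0).
Description: the claimed parameters are [12, 8, 2]_4; such a code would be non-MDS.


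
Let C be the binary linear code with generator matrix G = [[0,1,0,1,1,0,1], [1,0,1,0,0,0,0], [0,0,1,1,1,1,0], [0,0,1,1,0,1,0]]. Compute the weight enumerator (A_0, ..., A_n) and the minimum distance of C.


Weight distribution: A_0 = 1, A_1 = 1, A_2 = 1, A_3 = 4, A_4 = 5, A_5 = 3, A_6 = 1. Minimum distance d = 1.

Enumerate all 2^4 = 16 messages m ∈ F_2^4.
For each, compute codeword c = mG in F_2^7, then tally its weight.
  m = 0000 → c = 0000000, weight = 0.
  m = 1000 → c = 0101101, weight = 4.
  m = 0100 → c = 1010000, weight = 2.
  m = 1100 → c = 1111101, weight = 6.
  m = 0010 → c = 0011110, weight = 4.
  m = 1010 → c = 0110011, weight = 4.
  m = 0110 → c = 1001110, weight = 4.
  m = 1110 → c = 1100011, weight = 4.
  m = 0001 → c = 0011010, weight = 3.
  m = 1001 → c = 0110111, weight = 5.
  m = 0101 → c = 1001010, weight = 3.
  m = 1101 → c = 1100111, weight = 5.
  m = 0011 → c = 0000100, weight = 1.
  m = 1011 → c = 0101001, weight = 3.
  m = 0111 → c = 1010100, weight = 3.
  m = 1111 → c = 1111001, weight = 5.
Tally weights:
  weight 0: 1 codewords.
  weight 1: 1 codewords.
  weight 2: 1 codewords.
  weight 3: 4 codewords.
  weight 4: 5 codewords.
  weight 5: 3 codewords.
  weight 6: 1 codewords.
Minimum distance d = smallest w > 0 with A_w > 0 = 1.
Sanity: Σ A_w = 16 = 2^4 = 16 ✓.


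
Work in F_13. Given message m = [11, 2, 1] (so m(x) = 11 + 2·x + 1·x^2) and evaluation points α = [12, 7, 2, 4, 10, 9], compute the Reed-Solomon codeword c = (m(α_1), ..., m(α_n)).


c = [10, 9, 6, 9, 1, 6]

Message polynomial: m(x) = 11 + 2·x + 1·x^2 (mod 13).
For each evaluation point α_i, compute m(α_i) mod 13:
  α_1 = 12: Horner steps 1 → 1 → 10, so m(12) = 10.
  α_2 = 7: Horner steps 1 → 9 → 9, so m(7) = 9.
  α_3 = 2: Horner steps 1 → 4 → 6, so m(2) = 6.
  α_4 = 4: Horner steps 1 → 6 → 9, so m(4) = 9.
  α_5 = 10: Horner steps 1 → 12 → 1, so m(10) = 1.
  α_6 = 9: Horner steps 1 → 11 → 6, so m(9) = 6.
Codeword c = [10, 9, 6, 9, 1, 6] ∈ F_13^6.


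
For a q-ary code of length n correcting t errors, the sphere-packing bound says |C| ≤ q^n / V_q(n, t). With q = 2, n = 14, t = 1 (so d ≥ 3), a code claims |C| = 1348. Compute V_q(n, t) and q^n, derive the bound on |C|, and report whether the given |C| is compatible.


V_q(n, t) = 15, q^n = 16384, Hamming bound = 1092, |C| = 1348 > bound (violated).

Step 1: Compute V_q(n, t) = Σ_{j=0}^1 C(n, j) (q−1)^j.
  j = 0: C(14,0)·(1)^0 = 1·1 = 1.
  j = 1: C(14,1)·(1)^1 = 14·1 = 14.
  V_q(n, t) = 1 + 14 = 15.
Step 2: q^n = 2^14 = 16384.
Step 3: Hamming bound ⌊q^n / V_q(n,t)⌋ = ⌊16384/15⌋ = 1092.
Step 4: Compare |C| = 1348 to 1092: violated.
The claimed |C| lies above the Hamming bound, so no 2-ary code of length 14 with d ≥ 3 can have 1348 codewords.


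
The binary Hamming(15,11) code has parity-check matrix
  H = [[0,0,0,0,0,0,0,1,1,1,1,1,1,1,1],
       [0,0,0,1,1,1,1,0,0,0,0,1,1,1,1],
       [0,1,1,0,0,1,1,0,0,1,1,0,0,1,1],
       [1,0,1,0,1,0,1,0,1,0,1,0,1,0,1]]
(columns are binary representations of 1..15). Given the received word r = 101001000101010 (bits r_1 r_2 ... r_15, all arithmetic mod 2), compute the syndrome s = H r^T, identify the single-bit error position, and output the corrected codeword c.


s = (1, 1, 0, 0)^T, error position = 12, corrected codeword c = 101001000100010

Compute s = H r^T mod 2 one row at a time:
  s_1 = 0 + 0 + 1 + 0 + 1 + 0 + 1 + 0 = 3 ≡ 1 (mod 2).
  s_2 = 0 + 0 + 1 + 0 + 1 + 0 + 1 + 0 = 3 ≡ 1 (mod 2).
  s_3 = 0 + 1 + 1 + 0 + 1 + 0 + 1 + 0 = 4 ≡ 0 (mod 2).
  s_4 = 1 + 1 + 0 + 0 + 0 + 0 + 0 + 0 = 2 ≡ 0 (mod 2).
s = (1, 1, 0, 0)^T — this equals column 12 of H (binary 1100), so error is at position 12.
Correct: flip bit 12 of r = 101001000101010 to get c = 101001000100010.


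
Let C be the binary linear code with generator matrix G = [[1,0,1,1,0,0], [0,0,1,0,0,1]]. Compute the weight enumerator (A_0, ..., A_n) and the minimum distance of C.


Weight distribution: A_0 = 1, A_2 = 1, A_3 = 2. Minimum distance d = 2.

Enumerate all 2^2 = 4 messages m ∈ F_2^2.
For each, compute codeword c = mG in F_2^6, then tally its weight.
  m = 00 → c = 000000, weight = 0.
  m = 10 → c = 101100, weight = 3.
  m = 01 → c = 001001, weight = 2.
  m = 11 → c = 100101, weight = 3.
Tally weights:
  weight 0: 1 codewords.
  weight 2: 1 codewords.
  weight 3: 2 codewords.
Minimum distance d = smallest w > 0 with A_w > 0 = 2.
Sanity: Σ A_w = 4 = 2^2 = 4 ✓.


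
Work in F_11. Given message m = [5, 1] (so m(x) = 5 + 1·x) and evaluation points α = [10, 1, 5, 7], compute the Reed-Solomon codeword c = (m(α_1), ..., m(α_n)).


c = [4, 6, 10, 1]

Message polynomial: m(x) = 5 + 1·x (mod 11).
For each evaluation point α_i, compute m(α_i) mod 11:
  α_1 = 10: Horner steps 1 → 4, so m(10) = 4.
  α_2 = 1: Horner steps 1 → 6, so m(1) = 6.
  α_3 = 5: Horner steps 1 → 10, so m(5) = 10.
  α_4 = 7: Horner steps 1 → 1, so m(7) = 1.
Codeword c = [4, 6, 10, 1] ∈ F_11^4.


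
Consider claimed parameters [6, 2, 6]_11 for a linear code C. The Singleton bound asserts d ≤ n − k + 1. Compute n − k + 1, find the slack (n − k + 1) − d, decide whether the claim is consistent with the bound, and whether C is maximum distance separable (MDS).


Singleton RHS = n − k + 1 = 5, slack = -1, bound violated (no such code; not MDS).

Singleton bound: d ≤ n − k + 1.
Here n = 6, k = 2, so n − k + 1 = 5.
Given d = 6, check d ≤ 5: NO.
Slack = (n − k + 1) − d = -1.
The slack is negative: d = 6 exceeds n − k + 1 = 5 by 1, so the Singleton bound is violated and no linear [6, 2, 6]_11 code can exist. In particular it is not MDS (MDS requires d = n − k + 1 exactly).
Description: the claimed parameters are [6, 2, 6]_11; such a code would be impossible (violates the Singleton bound).


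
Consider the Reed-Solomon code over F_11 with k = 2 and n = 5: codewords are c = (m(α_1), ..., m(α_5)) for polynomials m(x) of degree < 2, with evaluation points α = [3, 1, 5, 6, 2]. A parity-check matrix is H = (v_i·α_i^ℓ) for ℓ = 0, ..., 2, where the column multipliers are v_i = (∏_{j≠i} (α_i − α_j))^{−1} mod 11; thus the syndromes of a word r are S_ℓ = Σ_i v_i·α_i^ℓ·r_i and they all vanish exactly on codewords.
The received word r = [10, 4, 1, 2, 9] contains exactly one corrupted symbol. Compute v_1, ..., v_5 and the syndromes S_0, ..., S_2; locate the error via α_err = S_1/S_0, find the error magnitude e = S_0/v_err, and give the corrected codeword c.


S = (1, 1, 1), error at position 2, error magnitude e = 7, c = [10, 8, 1, 2, 9].

Step 1: column multipliers v_i = (∏_{j≠i}(α_i − α_j))^{−1} mod 11.
  i = 1 (α = 3): (3−1)(3−5)(3−6)(3−2) = 2·(−2)·(−3)·1 = 12 ≡ 1, so v_1 = 1^{−1} = 1 (mod 11).
  i = 2 (α = 1): (1−3)(1−5)(1−6)(1−2) = (−2)·(−4)·(−5)·(−1) = 40 ≡ 7, so v_2 = 7^{−1} = 8 (mod 11).
  i = 3 (α = 5): (5−3)(5−1)(5−6)(5−2) = 2·4·(−1)·3 = −24 ≡ 9, so v_3 = 9^{−1} = 5 (mod 11).
  i = 4 (α = 6): (6−3)(6−1)(6−5)(6−2) = 3·5·1·4 = 60 ≡ 5, so v_4 = 5^{−1} = 9 (mod 11).
  i = 5 (α = 2): (2−3)(2−1)(2−5)(2−6) = (−1)·1·(−3)·(−4) = −12 ≡ 10, so v_5 = 10^{−1} = 10 (mod 11).
  v = [1, 8, 5, 9, 10].
Step 2: syndromes of r = [10, 4, 1, 2, 9] (all sums mod 11).
  S_0 = Σ v_i r_i = 1·10 + 8·4 + 5·1 + 9·2 + 10·9 = 155 ≡ 1.
  S_1 = Σ v_i α_i r_i = 1·3·10 + 8·1·4 + 5·5·1 + 9·6·2 + 10·2·9 = 375 ≡ 1.
  α_i^2 mod 11 = [9, 1, 3, 3, 4].
  S_2 = Σ v_i α_i^2 r_i = 1·9·10 + 8·1·4 + 5·3·1 + 9·3·2 + 10·4·9 = 551 ≡ 1.
  S = (1, 1, 1) ≠ 0, so r is not a codeword (an error is present).
Step 3: locate the error. For a single error e at position i, S_ℓ = v_i·e·α_i^ℓ, so α_err = S_1/S_0.
  S_0^{−1} = 1^{−1} = 1 (mod 11), so α_err = 1·1 = 1 ≡ 1 = α_2. Error position i = 2.
  Consistency check: S_2/S_1 = 1·1 = 1 ≡ 1 = α_err ✓ (single-error assumption holds).
Step 4: error magnitude e = S_0/v_2 = S_0·∏_{j≠2}(α_2 − α_j) = 1·7 = 7 ≡ 7 (mod 11).
Step 5: correct position 2: c_2 = r_2 − e = 4 − 7 ≡ 8 (mod 11). Hence c = [10, 8, 1, 2, 9].
  Check: interpolating c through the α_i gives m(x) = 7 + 1·x (degree < 2) with m(α_i) = c_i for every i, so c is indeed a codeword.


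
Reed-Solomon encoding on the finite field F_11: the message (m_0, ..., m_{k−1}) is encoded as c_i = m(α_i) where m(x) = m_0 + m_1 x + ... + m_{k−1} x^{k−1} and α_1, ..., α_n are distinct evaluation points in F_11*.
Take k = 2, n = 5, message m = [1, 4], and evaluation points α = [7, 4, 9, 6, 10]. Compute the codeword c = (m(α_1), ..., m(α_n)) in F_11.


c = [7, 6, 4, 3, 8]

Message polynomial: m(x) = 1 + 4·x (mod 11).
For each evaluation point α_i, compute m(α_i) mod 11:
  α_1 = 7: Horner steps 4 → 7, so m(7) = 7.
  α_2 = 4: Horner steps 4 → 6, so m(4) = 6.
  α_3 = 9: Horner steps 4 → 4, so m(9) = 4.
  α_4 = 6: Horner steps 4 → 3, so m(6) = 3.
  α_5 = 10: Horner steps 4 → 8, so m(10) = 8.
Codeword c = [7, 6, 4, 3, 8] ∈ F_11^5.


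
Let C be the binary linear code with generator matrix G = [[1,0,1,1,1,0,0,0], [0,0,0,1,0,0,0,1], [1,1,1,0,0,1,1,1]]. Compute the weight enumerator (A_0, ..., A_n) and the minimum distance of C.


Weight distribution: A_0 = 1, A_2 = 1, A_4 = 3, A_6 = 3. Minimum distance d = 2.

Enumerate all 2^3 = 8 messages m ∈ F_2^3.
For each, compute codeword c = mG in F_2^8, then tally its weight.
  m = 000 → c = 00000000, weight = 0.
  m = 100 → c = 10111000, weight = 4.
  m = 010 → c = 00010001, weight = 2.
  m = 110 → c = 10101001, weight = 4.
  m = 001 → c = 11100111, weight = 6.
  m = 101 → c = 01011111, weight = 6.
  m = 011 → c = 11110110, weight = 6.
  m = 111 → c = 01001110, weight = 4.
Tally weights:
  weight 0: 1 codewords.
  weight 2: 1 codewords.
  weight 4: 3 codewords.
  weight 6: 3 codewords.
Minimum distance d = smallest w > 0 with A_w > 0 = 2.
Sanity: Σ A_w = 8 = 2^3 = 8 ✓.


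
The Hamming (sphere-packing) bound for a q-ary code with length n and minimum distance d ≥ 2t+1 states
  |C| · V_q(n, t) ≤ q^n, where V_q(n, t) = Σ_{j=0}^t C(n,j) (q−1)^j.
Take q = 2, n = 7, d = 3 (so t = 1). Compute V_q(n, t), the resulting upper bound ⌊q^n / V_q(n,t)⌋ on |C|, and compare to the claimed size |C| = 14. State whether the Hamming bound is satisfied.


V_q(n, t) = 8, q^n = 128, Hamming bound = 16, |C| = 14 ≤ bound (satisfied).

Step 1: Compute V_q(n, t) = Σ_{j=0}^1 C(n, j) (q−1)^j.
  j = 0: C(7,0)·(1)^0 = 1·1 = 1.
  j = 1: C(7,1)·(1)^1 = 7·1 = 7.
  V_q(n, t) = 1 + 7 = 8.
Step 2: q^n = 2^7 = 128.
Step 3: Hamming bound ⌊q^n / V_q(n,t)⌋ = ⌊128/8⌋ = 16.
Step 4: Compare |C| = 14 to 16: satisfied.
The claimed |C| lies below the Hamming bound.


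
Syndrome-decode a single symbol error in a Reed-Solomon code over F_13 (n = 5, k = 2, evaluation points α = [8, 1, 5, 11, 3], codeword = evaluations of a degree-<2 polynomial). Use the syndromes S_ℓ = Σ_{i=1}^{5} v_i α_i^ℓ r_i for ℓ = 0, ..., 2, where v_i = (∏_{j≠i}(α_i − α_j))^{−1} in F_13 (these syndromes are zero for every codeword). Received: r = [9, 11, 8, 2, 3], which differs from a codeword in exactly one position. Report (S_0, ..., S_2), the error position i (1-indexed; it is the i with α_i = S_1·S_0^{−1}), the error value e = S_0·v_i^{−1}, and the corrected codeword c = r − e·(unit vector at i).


S = (7, 12, 2), error at position 4, error magnitude e = 5, c = [9, 11, 8, 10, 3].

Step 1: column multipliers v_i = (∏_{j≠i}(α_i − α_j))^{−1} mod 13.
  i = 1 (α = 8): (8−1)(8−5)(8−11)(8−3) = 7·3·(−3)·5 = −315 ≡ 10, so v_1 = 10^{−1} = 4 (mod 13).
  i = 2 (α = 1): (1−8)(1−5)(1−11)(1−3) = (−7)·(−4)·(−10)·(−2) = 560 ≡ 1, so v_2 = 1^{−1} = 1 (mod 13).
  i = 3 (α = 5): (5−8)(5−1)(5−11)(5−3) = (−3)·4·(−6)·2 = 144 ≡ 1, so v_3 = 1^{−1} = 1 (mod 13).
  i = 4 (α = 11): (11−8)(11−1)(11−5)(11−3) = 3·10·6·8 = 1440 ≡ 10, so v_4 = 10^{−1} = 4 (mod 13).
  i = 5 (α = 3): (3−8)(3−1)(3−5)(3−11) = (−5)·2·(−2)·(−8) = −160 ≡ 9, so v_5 = 9^{−1} = 3 (mod 13).
  v = [4, 1, 1, 4, 3].
Step 2: syndromes of r = [9, 11, 8, 2, 3] (all sums mod 13).
  S_0 = Σ v_i r_i = 4·9 + 1·11 + 1·8 + 4·2 + 3·3 = 72 ≡ 7.
  S_1 = Σ v_i α_i r_i = 4·8·9 + 1·1·11 + 1·5·8 + 4·11·2 + 3·3·3 = 454 ≡ 12.
  α_i^2 mod 13 = [12, 1, 12, 4, 9].
  S_2 = Σ v_i α_i^2 r_i = 4·12·9 + 1·1·11 + 1·12·8 + 4·4·2 + 3·9·3 = 652 ≡ 2.
  S = (7, 12, 2) ≠ 0, so r is not a codeword (an error is present).
Step 3: locate the error. For a single error e at position i, S_ℓ = v_i·e·α_i^ℓ, so α_err = S_1/S_0.
  S_0^{−1} = 7^{−1} = 2 (mod 13), so α_err = 12·2 = 24 ≡ 11 = α_4. Error position i = 4.
  Consistency check: S_2/S_1 = 2·12 = 24 ≡ 11 = α_err ✓ (single-error assumption holds).
Step 4: error magnitude e = S_0/v_4 = S_0·∏_{j≠4}(α_4 − α_j) = 7·10 = 70 ≡ 5 (mod 13).
Step 5: correct position 4: c_4 = r_4 − e = 2 − 5 ≡ 10 (mod 13). Hence c = [9, 11, 8, 10, 3].
  Check: interpolating c through the α_i gives m(x) = 2 + 9·x (degree < 2) with m(α_i) = c_i for every i, so c is indeed a codeword.


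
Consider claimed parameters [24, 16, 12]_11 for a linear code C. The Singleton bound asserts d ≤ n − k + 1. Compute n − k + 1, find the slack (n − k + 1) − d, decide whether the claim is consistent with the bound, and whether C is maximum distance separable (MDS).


Singleton RHS = n − k + 1 = 9, slack = -3, bound violated (no such code; not MDS).

Singleton bound: d ≤ n − k + 1.
Here n = 24, k = 16, so n − k + 1 = 9.
Given d = 12, check d ≤ 9: NO.
Slack = (n − k + 1) − d = -3.
The slack is negative: d = 12 exceeds n − k + 1 = 9 by 3, so the Singleton bound is violated and no linear [24, 16, 12]_11 code can exist. In particular it is not MDS (MDS requires d = n − k + 1 exactly).
Description: the claimed parameters are [24, 16, 12]_11; such a code would be impossible (violates the Singleton bound).


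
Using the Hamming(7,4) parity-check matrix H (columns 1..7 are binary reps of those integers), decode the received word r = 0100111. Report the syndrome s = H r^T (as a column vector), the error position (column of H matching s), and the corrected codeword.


s = (1, 1, 0)^T, error position = 6, corrected codeword c = 0100101

Compute s = H r^T mod 2 one row at a time:
  s_1 = 0 + 1 + 1 + 1 = 3 ≡ 1 (mod 2).
  s_2 = 1 + 0 + 1 + 1 = 3 ≡ 1 (mod 2).
  s_3 = 0 + 0 + 1 + 1 = 2 ≡ 0 (mod 2).
s = (1, 1, 0)^T — this equals column 6 of H (binary 110), so error is at position 6.
Correct: flip bit 6 of r = 0100111 to get c = 0100101.


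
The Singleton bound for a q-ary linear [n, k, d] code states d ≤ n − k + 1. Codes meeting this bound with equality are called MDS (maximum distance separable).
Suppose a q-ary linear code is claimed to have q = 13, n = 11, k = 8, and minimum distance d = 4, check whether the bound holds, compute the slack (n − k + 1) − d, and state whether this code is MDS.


Singleton RHS = n − k + 1 = 4, slack = 0, bound satisfied, MDS.

Singleton bound: d ≤ n − k + 1.
Here n = 11, k = 8, so n − k + 1 = 4.
Given d = 4, check d ≤ 4: YES.
Slack = (n − k + 1) − d = 0.
The code is MDS (slack = 0).
Description: the claimed parameters are [11, 8, 4]_13; such a code would be MDS (meets Singleton bound).


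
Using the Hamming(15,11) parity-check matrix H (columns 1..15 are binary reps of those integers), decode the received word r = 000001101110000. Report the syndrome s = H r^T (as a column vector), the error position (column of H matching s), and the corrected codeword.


s = (1, 0, 0, 1)^T, error position = 9, corrected codeword c = 000001100110000

Compute s = H r^T mod 2 one row at a time:
  s_1 = 0 + 1 + 1 + 1 + 0 + 0 + 0 + 0 = 3 ≡ 1 (mod 2).
  s_2 = 0 + 0 + 1 + 1 + 0 + 0 + 0 + 0 = 2 ≡ 0 (mod 2).
  s_3 = 0 + 0 + 1 + 1 + 1 + 1 + 0 + 0 = 4 ≡ 0 (mod 2).
  s_4 = 0 + 0 + 0 + 1 + 1 + 1 + 0 + 0 = 3 ≡ 1 (mod 2).
s = (1, 0, 0, 1)^T — this equals column 9 of H (binary 1001), so error is at position 9.
Correct: flip bit 9 of r = 000001101110000 to get c = 000001100110000.
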